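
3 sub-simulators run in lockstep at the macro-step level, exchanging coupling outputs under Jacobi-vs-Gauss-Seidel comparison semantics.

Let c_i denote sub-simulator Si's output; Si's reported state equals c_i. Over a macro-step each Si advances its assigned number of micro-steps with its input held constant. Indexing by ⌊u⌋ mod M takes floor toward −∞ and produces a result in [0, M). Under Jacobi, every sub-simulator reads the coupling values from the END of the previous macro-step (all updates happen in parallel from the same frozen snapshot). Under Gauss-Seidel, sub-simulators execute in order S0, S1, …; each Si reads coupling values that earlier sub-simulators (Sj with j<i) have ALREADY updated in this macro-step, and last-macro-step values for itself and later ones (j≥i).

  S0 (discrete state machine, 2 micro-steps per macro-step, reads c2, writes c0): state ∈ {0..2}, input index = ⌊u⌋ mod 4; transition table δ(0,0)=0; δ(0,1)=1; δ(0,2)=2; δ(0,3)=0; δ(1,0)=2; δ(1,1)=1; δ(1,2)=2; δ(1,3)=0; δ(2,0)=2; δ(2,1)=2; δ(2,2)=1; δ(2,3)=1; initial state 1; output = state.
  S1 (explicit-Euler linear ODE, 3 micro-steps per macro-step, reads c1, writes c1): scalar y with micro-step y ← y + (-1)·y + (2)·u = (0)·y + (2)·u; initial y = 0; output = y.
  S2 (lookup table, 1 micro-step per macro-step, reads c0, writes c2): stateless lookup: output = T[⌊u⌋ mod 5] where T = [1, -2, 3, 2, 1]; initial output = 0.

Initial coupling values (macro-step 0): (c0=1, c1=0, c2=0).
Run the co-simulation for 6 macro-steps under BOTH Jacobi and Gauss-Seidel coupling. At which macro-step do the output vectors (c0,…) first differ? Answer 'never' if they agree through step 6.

[Jacobi] macro 1: S0 reads c2=0 → after 2×micro: 2; S1 reads c1=0 → after 3×micro: 0; S2 reads c0=1 → after 1×micro: -2 ⇒ (c0=2, c1=0, c2=-2)
[Jacobi] macro 2: S0 reads c2=-2 → after 2×micro: 2; S1 reads c1=0 → after 3×micro: 0; S2 reads c0=2 → after 1×micro: 3 ⇒ (c0=2, c1=0, c2=3)
[Jacobi] macro 3: S0 reads c2=3 → after 2×micro: 0; S1 reads c1=0 → after 3×micro: 0; S2 reads c0=2 → after 1×micro: 3 ⇒ (c0=0, c1=0, c2=3)
[Jacobi] macro 4: S0 reads c2=3 → after 2×micro: 0; S1 reads c1=0 → after 3×micro: 0; S2 reads c0=0 → after 1×micro: 1 ⇒ (c0=0, c1=0, c2=1)
[Jacobi] macro 5: S0 reads c2=1 → after 2×micro: 1; S1 reads c1=0 → after 3×micro: 0; S2 reads c0=0 → after 1×micro: 1 ⇒ (c0=1, c1=0, c2=1)
[Jacobi] macro 6: S0 reads c2=1 → after 2×micro: 1; S1 reads c1=0 → after 3×micro: 0; S2 reads c0=1 → after 1×micro: -2 ⇒ (c0=1, c1=0, c2=-2)
[Gauss-Seidel] macro 1: S0 reads c2=0 → after 2×micro: 2; S1 reads c1=0 → after 3×micro: 0; S2 reads c0=2 → after 1×micro: 3 ⇒ (c0=2, c1=0, c2=3)
[Gauss-Seidel] macro 2: S0 reads c2=3 → after 2×micro: 0; S1 reads c1=0 → after 3×micro: 0; S2 reads c0=0 → after 1×micro: 1 ⇒ (c0=0, c1=0, c2=1)
[Gauss-Seidel] macro 3: S0 reads c2=1 → after 2×micro: 1; S1 reads c1=0 → after 3×micro: 0; S2 reads c0=1 → after 1×micro: -2 ⇒ (c0=1, c1=0, c2=-2)
[Gauss-Seidel] macro 4: S0 reads c2=-2 → after 2×micro: 1; S1 reads c1=0 → after 3×micro: 0; S2 reads c0=1 → after 1×micro: -2 ⇒ (c0=1, c1=0, c2=-2)
[Gauss-Seidel] macro 5: S0 reads c2=-2 → after 2×micro: 1; S1 reads c1=0 → after 3×micro: 0; S2 reads c0=1 → after 1×micro: -2 ⇒ (c0=1, c1=0, c2=-2)
[Gauss-Seidel] macro 6: S0 reads c2=-2 → after 2×micro: 1; S1 reads c1=0 → after 3×micro: 0; S2 reads c0=1 → after 1×micro: -2 ⇒ (c0=1, c1=0, c2=-2)

first divergence at macro-step: 1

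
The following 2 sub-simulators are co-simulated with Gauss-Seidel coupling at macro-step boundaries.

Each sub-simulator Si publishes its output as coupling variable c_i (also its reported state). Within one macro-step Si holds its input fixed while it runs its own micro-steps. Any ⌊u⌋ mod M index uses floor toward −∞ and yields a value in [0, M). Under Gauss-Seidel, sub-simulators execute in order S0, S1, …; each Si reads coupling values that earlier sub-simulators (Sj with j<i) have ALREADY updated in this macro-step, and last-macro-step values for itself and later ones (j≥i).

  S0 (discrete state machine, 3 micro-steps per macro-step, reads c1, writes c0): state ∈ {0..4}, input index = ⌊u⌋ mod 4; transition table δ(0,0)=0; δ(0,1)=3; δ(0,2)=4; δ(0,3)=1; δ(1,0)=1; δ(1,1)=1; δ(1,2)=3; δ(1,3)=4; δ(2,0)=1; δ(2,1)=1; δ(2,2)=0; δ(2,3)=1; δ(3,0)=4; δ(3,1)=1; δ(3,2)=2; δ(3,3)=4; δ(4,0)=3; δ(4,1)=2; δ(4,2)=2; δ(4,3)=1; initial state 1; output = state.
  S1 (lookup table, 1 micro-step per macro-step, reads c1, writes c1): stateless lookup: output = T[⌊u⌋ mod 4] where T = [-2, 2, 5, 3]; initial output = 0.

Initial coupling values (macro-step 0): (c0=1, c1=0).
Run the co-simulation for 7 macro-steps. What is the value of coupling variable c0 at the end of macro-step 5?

macro 1: S0 reads c1=0 → after 3×micro: 1; S1 reads c1=0 → after 1×micro: -2 ⇒ (c0=1, c1=-2)
macro 2: S0 reads c1=-2 → after 3×micro: 0; S1 reads c1=-2 → after 1×micro: 5 ⇒ (c0=0, c1=5)
macro 3: S0 reads c1=5 → after 3×micro: 1; S1 reads c1=5 → after 1×micro: 2 ⇒ (c0=1, c1=2)
macro 4: S0 reads c1=2 → after 3×micro: 0; S1 reads c1=2 → after 1×micro: 5 ⇒ (c0=0, c1=5)
macro 5: S0 reads c1=5 → after 3×micro: 1; S1 reads c1=5 → after 1×micro: 2 ⇒ (c0=1, c1=2)
macro 6: S0 reads c1=2 → after 3×micro: 0; S1 reads c1=2 → after 1×micro: 5 ⇒ (c0=0, c1=5)
macro 7: S0 reads c1=5 → after 3×micro: 1; S1 reads c1=5 → after 1×micro: 2 ⇒ (c0=1, c1=2)

c0 at macro-step 5 = 1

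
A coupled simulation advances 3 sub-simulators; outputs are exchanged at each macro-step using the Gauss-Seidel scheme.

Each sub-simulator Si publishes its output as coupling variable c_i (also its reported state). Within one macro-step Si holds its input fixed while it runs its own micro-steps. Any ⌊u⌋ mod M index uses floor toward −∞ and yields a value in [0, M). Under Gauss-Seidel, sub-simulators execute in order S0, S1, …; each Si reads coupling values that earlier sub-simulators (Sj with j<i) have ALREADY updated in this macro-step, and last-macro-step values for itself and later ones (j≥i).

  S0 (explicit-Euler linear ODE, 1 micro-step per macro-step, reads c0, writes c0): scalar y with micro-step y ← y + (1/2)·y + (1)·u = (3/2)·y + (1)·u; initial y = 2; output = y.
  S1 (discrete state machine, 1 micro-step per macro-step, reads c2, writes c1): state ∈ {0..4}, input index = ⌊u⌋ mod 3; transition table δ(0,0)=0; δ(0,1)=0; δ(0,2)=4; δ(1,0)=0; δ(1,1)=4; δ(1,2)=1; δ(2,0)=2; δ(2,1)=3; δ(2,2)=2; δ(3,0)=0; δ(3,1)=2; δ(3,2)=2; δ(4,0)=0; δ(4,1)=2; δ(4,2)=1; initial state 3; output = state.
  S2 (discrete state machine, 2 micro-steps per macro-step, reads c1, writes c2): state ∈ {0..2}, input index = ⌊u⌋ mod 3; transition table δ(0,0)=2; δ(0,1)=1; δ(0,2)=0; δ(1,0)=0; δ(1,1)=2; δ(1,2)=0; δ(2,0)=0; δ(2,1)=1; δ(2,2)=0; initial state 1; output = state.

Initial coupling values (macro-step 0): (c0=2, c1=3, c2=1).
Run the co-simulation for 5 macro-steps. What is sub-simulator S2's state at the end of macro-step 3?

macro 1: S0 reads c0=2 → after 1×micro: 5; S1 reads c2=1 → after 1×micro: 2; S2 reads c1=2 → after 2×micro: 0 ⇒ (c0=5, c1=2, c2=0)
macro 2: S0 reads c0=5 → after 1×micro: 25/2; S1 reads c2=0 → after 1×micro: 2; S2 reads c1=2 → after 2×micro: 0 ⇒ (c0=25/2, c1=2, c2=0)
macro 3: S0 reads c0=25/2 → after 1×micro: 125/4; S1 reads c2=0 → after 1×micro: 2; S2 reads c1=2 → after 2×micro: 0 ⇒ (c0=125/4, c1=2, c2=0)
macro 4: S0 reads c0=125/4 → after 1×micro: 625/8; S1 reads c2=0 → after 1×micro: 2; S2 reads c1=2 → after 2×micro: 0 ⇒ (c0=625/8, c1=2, c2=0)
macro 5: S0 reads c0=625/8 → after 1×micro: 3125/16; S1 reads c2=0 → after 1×micro: 2; S2 reads c1=2 → after 2×micro: 0 ⇒ (c0=3125/16, c1=2, c2=0)

S2 state at macro-step 3 = 0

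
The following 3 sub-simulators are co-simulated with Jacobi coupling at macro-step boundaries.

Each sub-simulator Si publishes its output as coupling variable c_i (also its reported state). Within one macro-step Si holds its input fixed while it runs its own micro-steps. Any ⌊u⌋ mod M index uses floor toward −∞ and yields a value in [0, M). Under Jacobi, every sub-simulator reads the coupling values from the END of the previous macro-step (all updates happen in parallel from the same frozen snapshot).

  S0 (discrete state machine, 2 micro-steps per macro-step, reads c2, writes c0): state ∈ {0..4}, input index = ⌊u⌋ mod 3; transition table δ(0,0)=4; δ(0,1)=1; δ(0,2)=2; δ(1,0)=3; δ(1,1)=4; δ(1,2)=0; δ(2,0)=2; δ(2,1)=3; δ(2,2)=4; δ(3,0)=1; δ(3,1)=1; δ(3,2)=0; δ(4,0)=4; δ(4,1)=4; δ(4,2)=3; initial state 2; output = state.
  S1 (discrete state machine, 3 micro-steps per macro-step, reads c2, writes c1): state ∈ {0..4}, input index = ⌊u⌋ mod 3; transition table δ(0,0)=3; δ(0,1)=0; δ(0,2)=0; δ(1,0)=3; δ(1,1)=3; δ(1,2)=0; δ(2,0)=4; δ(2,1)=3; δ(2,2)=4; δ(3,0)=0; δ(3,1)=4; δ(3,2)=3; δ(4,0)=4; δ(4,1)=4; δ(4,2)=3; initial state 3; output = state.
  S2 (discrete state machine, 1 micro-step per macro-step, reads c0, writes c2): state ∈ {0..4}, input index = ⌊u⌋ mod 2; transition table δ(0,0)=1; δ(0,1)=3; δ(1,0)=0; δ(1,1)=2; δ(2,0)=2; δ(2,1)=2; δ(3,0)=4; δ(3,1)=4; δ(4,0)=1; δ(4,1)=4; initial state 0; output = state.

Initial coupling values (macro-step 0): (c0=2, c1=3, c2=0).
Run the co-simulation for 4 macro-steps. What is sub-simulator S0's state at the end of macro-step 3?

macro 1: S0 reads c2=0 → after 2×micro: 2; S1 reads c2=0 → after 3×micro: 0; S2 reads c0=2 → after 1×micro: 1 ⇒ (c0=2, c1=0, c2=1)
macro 2: S0 reads c2=1 → after 2×micro: 1; S1 reads c2=1 → after 3×micro: 0; S2 reads c0=2 → after 1×micro: 0 ⇒ (c0=1, c1=0, c2=0)
macro 3: S0 reads c2=0 → after 2×micro: 1; S1 reads c2=0 → after 3×micro: 3; S2 reads c0=1 → after 1×micro: 3 ⇒ (c0=1, c1=3, c2=3)
macro 4: S0 reads c2=3 → after 2×micro: 1; S1 reads c2=3 → after 3×micro: 0; S2 reads c0=1 → after 1×micro: 4 ⇒ (c0=1, c1=0, c2=4)

S0 state at macro-step 3 = 1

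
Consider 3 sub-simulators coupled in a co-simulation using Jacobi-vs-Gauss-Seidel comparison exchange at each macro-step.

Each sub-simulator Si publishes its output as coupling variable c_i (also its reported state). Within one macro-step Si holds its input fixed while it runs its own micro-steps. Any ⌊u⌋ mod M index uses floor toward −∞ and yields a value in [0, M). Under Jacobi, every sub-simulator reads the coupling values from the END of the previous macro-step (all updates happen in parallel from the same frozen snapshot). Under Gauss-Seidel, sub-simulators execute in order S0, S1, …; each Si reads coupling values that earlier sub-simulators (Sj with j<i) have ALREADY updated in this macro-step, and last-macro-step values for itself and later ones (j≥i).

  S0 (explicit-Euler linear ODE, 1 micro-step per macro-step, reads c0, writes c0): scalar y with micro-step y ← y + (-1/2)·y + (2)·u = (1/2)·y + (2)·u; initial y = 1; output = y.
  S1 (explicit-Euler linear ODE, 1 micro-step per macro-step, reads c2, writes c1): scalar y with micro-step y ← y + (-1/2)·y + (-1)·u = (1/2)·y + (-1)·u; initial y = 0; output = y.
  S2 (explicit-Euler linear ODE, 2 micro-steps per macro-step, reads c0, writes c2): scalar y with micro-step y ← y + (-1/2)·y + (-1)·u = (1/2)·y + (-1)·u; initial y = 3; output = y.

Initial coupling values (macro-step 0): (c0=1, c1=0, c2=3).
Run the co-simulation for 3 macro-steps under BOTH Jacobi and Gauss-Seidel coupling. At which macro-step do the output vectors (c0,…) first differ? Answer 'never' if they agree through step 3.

first divergence at macro-step: 1

[Jacobi] macro 1: S0 reads c0=1 → after 1×micro: 5/2; S1 reads c2=3 → after 1×micro: -3; S2 reads c0=1 → after 2×micro: -3/4 ⇒ (c0=5/2, c1=-3, c2=-3/4)
[Jacobi] macro 2: S0 reads c0=5/2 → after 1×micro: 25/4; S1 reads c2=-3/4 → after 1×micro: -3/4; S2 reads c0=5/2 → after 2×micro: -63/16 ⇒ (c0=25/4, c1=-3/4, c2=-63/16)
[Jacobi] macro 3: S0 reads c0=25/4 → after 1×micro: 125/8; S1 reads c2=-63/16 → after 1×micro: 57/16; S2 reads c0=25/4 → after 2×micro: -663/64 ⇒ (c0=125/8, c1=57/16, c2=-663/64)
[Gauss-Seidel] macro 1: S0 reads c0=1 → after 1×micro: 5/2; S1 reads c2=3 → after 1×micro: -3; S2 reads c0=5/2 → after 2×micro: -3 ⇒ (c0=5/2, c1=-3, c2=-3)
[Gauss-Seidel] macro 2: S0 reads c0=5/2 → after 1×micro: 25/4; S1 reads c2=-3 → after 1×micro: 3/2; S2 reads c0=25/4 → after 2×micro: -81/8 ⇒ (c0=25/4, c1=3/2, c2=-81/8)
[Gauss-Seidel] macro 3: S0 reads c0=25/4 → after 1×micro: 125/8; S1 reads c2=-81/8 → after 1×micro: 87/8; S2 reads c0=125/8 → after 2×micro: -831/32 ⇒ (c0=125/8, c1=87/8, c2=-831/32)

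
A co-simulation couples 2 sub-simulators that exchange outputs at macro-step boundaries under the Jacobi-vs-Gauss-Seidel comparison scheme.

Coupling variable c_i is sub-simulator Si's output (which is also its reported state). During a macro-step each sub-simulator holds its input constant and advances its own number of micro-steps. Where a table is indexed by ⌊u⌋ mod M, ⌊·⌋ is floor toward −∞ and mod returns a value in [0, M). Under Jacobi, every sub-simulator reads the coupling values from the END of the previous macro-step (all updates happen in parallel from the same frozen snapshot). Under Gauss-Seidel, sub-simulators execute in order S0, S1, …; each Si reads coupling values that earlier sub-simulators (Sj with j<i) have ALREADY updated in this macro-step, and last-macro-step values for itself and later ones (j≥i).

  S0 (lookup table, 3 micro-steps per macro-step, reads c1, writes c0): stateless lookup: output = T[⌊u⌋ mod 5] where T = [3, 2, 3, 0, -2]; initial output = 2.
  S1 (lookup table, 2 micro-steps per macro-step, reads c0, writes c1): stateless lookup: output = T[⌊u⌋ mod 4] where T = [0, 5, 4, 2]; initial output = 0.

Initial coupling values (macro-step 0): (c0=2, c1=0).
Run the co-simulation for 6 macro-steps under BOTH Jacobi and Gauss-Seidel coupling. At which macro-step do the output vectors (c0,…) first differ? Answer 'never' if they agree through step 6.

[Jacobi] macro 1: S0 reads c1=0 → after 3×micro: 3; S1 reads c0=2 → after 2×micro: 4 ⇒ (c0=3, c1=4)
[Jacobi] macro 2: S0 reads c1=4 → after 3×micro: -2; S1 reads c0=3 → after 2×micro: 2 ⇒ (c0=-2, c1=2)
[Jacobi] macro 3: S0 reads c1=2 → after 3×micro: 3; S1 reads c0=-2 → after 2×micro: 4 ⇒ (c0=3, c1=4)
[Jacobi] macro 4: S0 reads c1=4 → after 3×micro: -2; S1 reads c0=3 → after 2×micro: 2 ⇒ (c0=-2, c1=2)
[Jacobi] macro 5: S0 reads c1=2 → after 3×micro: 3; S1 reads c0=-2 → after 2×micro: 4 ⇒ (c0=3, c1=4)
[Jacobi] macro 6: S0 reads c1=4 → after 3×micro: -2; S1 reads c0=3 → after 2×micro: 2 ⇒ (c0=-2, c1=2)
[Gauss-Seidel] macro 1: S0 reads c1=0 → after 3×micro: 3; S1 reads c0=3 → after 2×micro: 2 ⇒ (c0=3, c1=2)
[Gauss-Seidel] macro 2: S0 reads c1=2 → after 3×micro: 3; S1 reads c0=3 → after 2×micro: 2 ⇒ (c0=3, c1=2)
[Gauss-Seidel] macro 3: S0 reads c1=2 → after 3×micro: 3; S1 reads c0=3 → after 2×micro: 2 ⇒ (c0=3, c1=2)
[Gauss-Seidel] macro 4: S0 reads c1=2 → after 3×micro: 3; S1 reads c0=3 → after 2×micro: 2 ⇒ (c0=3, c1=2)
[Gauss-Seidel] macro 5: S0 reads c1=2 → after 3×micro: 3; S1 reads c0=3 → after 2×micro: 2 ⇒ (c0=3, c1=2)
[Gauss-Seidel] macro 6: S0 reads c1=2 → after 3×micro: 3; S1 reads c0=3 → after 2×micro: 2 ⇒ (c0=3, c1=2)

first divergence at macro-step: 1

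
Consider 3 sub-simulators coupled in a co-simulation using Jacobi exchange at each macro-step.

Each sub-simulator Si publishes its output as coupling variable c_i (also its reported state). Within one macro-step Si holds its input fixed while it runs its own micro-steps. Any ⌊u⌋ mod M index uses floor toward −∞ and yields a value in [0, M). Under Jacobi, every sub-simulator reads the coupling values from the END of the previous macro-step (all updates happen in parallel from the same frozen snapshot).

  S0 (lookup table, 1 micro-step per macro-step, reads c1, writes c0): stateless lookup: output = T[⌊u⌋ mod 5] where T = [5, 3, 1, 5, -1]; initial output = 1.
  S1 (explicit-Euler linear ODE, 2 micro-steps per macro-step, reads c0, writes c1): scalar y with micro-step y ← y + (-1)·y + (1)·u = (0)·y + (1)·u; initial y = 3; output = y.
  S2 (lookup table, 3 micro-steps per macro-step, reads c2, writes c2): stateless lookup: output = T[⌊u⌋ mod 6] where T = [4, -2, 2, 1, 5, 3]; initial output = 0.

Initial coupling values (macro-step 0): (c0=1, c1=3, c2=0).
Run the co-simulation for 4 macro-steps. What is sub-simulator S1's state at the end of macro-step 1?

S1 state at macro-step 1 = 1

macro 1: S0 reads c1=3 → after 1×micro: 5; S1 reads c0=1 → after 2×micro: 1; S2 reads c2=0 → after 3×micro: 4 ⇒ (c0=5, c1=1, c2=4)
macro 2: S0 reads c1=1 → after 1×micro: 3; S1 reads c0=5 → after 2×micro: 5; S2 reads c2=4 → after 3×micro: 5 ⇒ (c0=3, c1=5, c2=5)
macro 3: S0 reads c1=5 → after 1×micro: 5; S1 reads c0=3 → after 2×micro: 3; S2 reads c2=5 → after 3×micro: 3 ⇒ (c0=5, c1=3, c2=3)
macro 4: S0 reads c1=3 → after 1×micro: 5; S1 reads c0=5 → after 2×micro: 5; S2 reads c2=3 → after 3×micro: 1 ⇒ (c0=5, c1=5, c2=1)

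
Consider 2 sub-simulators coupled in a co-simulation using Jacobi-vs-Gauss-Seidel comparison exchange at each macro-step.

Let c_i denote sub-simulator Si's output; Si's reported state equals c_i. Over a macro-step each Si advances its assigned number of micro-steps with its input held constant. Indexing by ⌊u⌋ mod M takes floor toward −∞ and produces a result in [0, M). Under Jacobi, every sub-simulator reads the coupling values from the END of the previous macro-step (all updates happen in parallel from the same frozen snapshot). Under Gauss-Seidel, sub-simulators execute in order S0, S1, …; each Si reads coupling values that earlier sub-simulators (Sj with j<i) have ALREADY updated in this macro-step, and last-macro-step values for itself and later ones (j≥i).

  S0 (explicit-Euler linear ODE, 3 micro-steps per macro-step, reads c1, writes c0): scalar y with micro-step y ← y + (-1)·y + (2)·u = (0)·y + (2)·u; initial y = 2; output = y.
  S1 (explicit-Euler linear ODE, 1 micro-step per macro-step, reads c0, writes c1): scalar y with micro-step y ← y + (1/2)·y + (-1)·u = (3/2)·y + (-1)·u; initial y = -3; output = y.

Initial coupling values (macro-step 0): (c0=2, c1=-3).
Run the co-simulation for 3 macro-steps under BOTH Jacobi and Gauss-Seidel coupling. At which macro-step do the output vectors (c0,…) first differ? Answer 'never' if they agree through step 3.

[Jacobi] macro 1: S0 reads c1=-3 → after 3×micro: -6; S1 reads c0=2 → after 1×micro: -13/2 ⇒ (c0=-6, c1=-13/2)
[Jacobi] macro 2: S0 reads c1=-13/2 → after 3×micro: -13; S1 reads c0=-6 → after 1×micro: -15/4 ⇒ (c0=-13, c1=-15/4)
[Jacobi] macro 3: S0 reads c1=-15/4 → after 3×micro: -15/2; S1 reads c0=-13 → after 1×micro: 59/8 ⇒ (c0=-15/2, c1=59/8)
[Gauss-Seidel] macro 1: S0 reads c1=-3 → after 3×micro: -6; S1 reads c0=-6 → after 1×micro: 3/2 ⇒ (c0=-6, c1=3/2)
[Gauss-Seidel] macro 2: S0 reads c1=3/2 → after 3×micro: 3; S1 reads c0=3 → after 1×micro: -3/4 ⇒ (c0=3, c1=-3/4)
[Gauss-Seidel] macro 3: S0 reads c1=-3/4 → after 3×micro: -3/2; S1 reads c0=-3/2 → after 1×micro: 3/8 ⇒ (c0=-3/2, c1=3/8)

first divergence at macro-step: 1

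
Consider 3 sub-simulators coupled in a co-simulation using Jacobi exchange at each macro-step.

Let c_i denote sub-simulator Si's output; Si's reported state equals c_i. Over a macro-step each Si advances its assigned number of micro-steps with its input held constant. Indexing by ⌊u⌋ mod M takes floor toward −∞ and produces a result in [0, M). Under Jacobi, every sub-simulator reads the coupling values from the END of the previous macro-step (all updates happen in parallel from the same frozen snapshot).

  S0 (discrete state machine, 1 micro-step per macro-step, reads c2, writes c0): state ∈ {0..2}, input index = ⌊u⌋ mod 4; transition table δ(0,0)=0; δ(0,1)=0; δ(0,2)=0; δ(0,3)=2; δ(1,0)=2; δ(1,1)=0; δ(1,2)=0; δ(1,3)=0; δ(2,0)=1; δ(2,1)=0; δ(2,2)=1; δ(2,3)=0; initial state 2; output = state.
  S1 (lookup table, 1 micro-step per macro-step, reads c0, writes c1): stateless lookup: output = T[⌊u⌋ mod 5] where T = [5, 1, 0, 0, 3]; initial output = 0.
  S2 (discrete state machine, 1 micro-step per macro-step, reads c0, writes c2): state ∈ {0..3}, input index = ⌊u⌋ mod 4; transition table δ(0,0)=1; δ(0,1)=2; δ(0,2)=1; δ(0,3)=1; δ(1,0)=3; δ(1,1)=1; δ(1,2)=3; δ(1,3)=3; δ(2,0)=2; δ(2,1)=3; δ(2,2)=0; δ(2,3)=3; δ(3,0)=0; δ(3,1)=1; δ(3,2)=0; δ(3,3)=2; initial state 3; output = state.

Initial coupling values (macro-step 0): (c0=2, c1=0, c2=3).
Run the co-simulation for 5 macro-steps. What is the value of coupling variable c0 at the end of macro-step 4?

c0 at macro-step 4 = 2

macro 1: S0 reads c2=3 → after 1×micro: 0; S1 reads c0=2 → after 1×micro: 0; S2 reads c0=2 → after 1×micro: 0 ⇒ (c0=0, c1=0, c2=0)
macro 2: S0 reads c2=0 → after 1×micro: 0; S1 reads c0=0 → after 1×micro: 5; S2 reads c0=0 → after 1×micro: 1 ⇒ (c0=0, c1=5, c2=1)
macro 3: S0 reads c2=1 → after 1×micro: 0; S1 reads c0=0 → after 1×micro: 5; S2 reads c0=0 → after 1×micro: 3 ⇒ (c0=0, c1=5, c2=3)
macro 4: S0 reads c2=3 → after 1×micro: 2; S1 reads c0=0 → after 1×micro: 5; S2 reads c0=0 → after 1×micro: 0 ⇒ (c0=2, c1=5, c2=0)
macro 5: S0 reads c2=0 → after 1×micro: 1; S1 reads c0=2 → after 1×micro: 0; S2 reads c0=2 → after 1×micro: 1 ⇒ (c0=1, c1=0, c2=1)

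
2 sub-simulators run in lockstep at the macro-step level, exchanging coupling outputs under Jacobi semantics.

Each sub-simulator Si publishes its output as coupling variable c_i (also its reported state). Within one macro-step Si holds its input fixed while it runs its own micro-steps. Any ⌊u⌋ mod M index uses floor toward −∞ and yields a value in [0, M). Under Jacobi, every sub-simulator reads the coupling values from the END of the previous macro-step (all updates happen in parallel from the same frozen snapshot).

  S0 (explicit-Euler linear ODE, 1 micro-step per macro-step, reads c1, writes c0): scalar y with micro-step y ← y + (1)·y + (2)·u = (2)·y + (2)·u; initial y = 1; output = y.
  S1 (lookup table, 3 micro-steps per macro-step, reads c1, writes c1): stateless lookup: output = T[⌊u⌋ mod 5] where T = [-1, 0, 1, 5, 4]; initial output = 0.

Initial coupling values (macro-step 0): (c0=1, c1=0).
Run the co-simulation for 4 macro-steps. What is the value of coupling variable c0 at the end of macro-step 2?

macro 1: S0 reads c1=0 → after 1×micro: 2; S1 reads c1=0 → after 3×micro: -1 ⇒ (c0=2, c1=-1)
macro 2: S0 reads c1=-1 → after 1×micro: 2; S1 reads c1=-1 → after 3×micro: 4 ⇒ (c0=2, c1=4)
macro 3: S0 reads c1=4 → after 1×micro: 12; S1 reads c1=4 → after 3×micro: 4 ⇒ (c0=12, c1=4)
macro 4: S0 reads c1=4 → after 1×micro: 32; S1 reads c1=4 → after 3×micro: 4 ⇒ (c0=32, c1=4)

c0 at macro-step 2 = 2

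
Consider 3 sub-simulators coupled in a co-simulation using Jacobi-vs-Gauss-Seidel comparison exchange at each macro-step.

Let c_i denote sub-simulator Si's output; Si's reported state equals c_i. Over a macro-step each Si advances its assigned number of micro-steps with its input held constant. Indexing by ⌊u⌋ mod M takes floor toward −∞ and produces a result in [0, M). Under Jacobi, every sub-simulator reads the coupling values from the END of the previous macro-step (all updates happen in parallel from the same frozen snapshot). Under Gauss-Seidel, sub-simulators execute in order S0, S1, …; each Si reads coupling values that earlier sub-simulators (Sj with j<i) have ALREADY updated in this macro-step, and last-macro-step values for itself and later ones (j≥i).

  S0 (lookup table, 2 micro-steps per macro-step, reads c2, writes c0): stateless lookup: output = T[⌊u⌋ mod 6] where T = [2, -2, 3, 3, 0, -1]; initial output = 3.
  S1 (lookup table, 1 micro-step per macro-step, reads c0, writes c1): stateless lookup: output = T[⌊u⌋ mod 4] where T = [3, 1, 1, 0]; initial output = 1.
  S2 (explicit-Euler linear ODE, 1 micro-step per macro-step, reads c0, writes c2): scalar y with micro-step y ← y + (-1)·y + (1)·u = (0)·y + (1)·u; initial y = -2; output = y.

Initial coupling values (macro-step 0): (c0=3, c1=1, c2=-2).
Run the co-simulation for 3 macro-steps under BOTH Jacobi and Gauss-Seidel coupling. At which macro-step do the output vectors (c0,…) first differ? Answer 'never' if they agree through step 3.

[Jacobi] macro 1: S0 reads c2=-2 → after 2×micro: 0; S1 reads c0=3 → after 1×micro: 0; S2 reads c0=3 → after 1×micro: 3 ⇒ (c0=0, c1=0, c2=3)
[Jacobi] macro 2: S0 reads c2=3 → after 2×micro: 3; S1 reads c0=0 → after 1×micro: 3; S2 reads c0=0 → after 1×micro: 0 ⇒ (c0=3, c1=3, c2=0)
[Jacobi] macro 3: S0 reads c2=0 → after 2×micro: 2; S1 reads c0=3 → after 1×micro: 0; S2 reads c0=3 → after 1×micro: 3 ⇒ (c0=2, c1=0, c2=3)
[Gauss-Seidel] macro 1: S0 reads c2=-2 → after 2×micro: 0; S1 reads c0=0 → after 1×micro: 3; S2 reads c0=0 → after 1×micro: 0 ⇒ (c0=0, c1=3, c2=0)
[Gauss-Seidel] macro 2: S0 reads c2=0 → after 2×micro: 2; S1 reads c0=2 → after 1×micro: 1; S2 reads c0=2 → after 1×micro: 2 ⇒ (c0=2, c1=1, c2=2)
[Gauss-Seidel] macro 3: S0 reads c2=2 → after 2×micro: 3; S1 reads c0=3 → after 1×micro: 0; S2 reads c0=3 → after 1×micro: 3 ⇒ (c0=3, c1=0, c2=3)

first divergence at macro-step: 1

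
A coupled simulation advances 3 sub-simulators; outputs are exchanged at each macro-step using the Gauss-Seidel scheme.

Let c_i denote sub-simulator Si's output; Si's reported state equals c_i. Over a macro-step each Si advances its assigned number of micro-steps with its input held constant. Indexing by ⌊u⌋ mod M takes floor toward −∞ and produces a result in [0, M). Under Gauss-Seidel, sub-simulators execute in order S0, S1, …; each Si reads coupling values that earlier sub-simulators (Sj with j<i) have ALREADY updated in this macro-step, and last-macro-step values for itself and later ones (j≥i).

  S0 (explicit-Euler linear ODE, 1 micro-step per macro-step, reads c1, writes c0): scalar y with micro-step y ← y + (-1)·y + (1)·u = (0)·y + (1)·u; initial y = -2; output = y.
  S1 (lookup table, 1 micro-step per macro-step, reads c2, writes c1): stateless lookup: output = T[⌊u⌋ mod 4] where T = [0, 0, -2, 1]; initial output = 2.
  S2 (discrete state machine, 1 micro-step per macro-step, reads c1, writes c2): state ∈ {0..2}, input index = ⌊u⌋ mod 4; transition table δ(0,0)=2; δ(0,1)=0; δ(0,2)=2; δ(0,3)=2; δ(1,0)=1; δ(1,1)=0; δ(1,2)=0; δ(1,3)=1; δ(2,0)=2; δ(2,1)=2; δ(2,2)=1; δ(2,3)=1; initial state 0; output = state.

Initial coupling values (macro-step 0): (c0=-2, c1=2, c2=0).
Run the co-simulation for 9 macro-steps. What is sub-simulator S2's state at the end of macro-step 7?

macro 1: S0 reads c1=2 → after 1×micro: 2; S1 reads c2=0 → after 1×micro: 0; S2 reads c1=0 → after 1×micro: 2 ⇒ (c0=2, c1=0, c2=2)
macro 2: S0 reads c1=0 → after 1×micro: 0; S1 reads c2=2 → after 1×micro: -2; S2 reads c1=-2 → after 1×micro: 1 ⇒ (c0=0, c1=-2, c2=1)
macro 3: S0 reads c1=-2 → after 1×micro: -2; S1 reads c2=1 → after 1×micro: 0; S2 reads c1=0 → after 1×micro: 1 ⇒ (c0=-2, c1=0, c2=1)
macro 4: S0 reads c1=0 → after 1×micro: 0; S1 reads c2=1 → after 1×micro: 0; S2 reads c1=0 → after 1×micro: 1 ⇒ (c0=0, c1=0, c2=1)
macro 5: S0 reads c1=0 → after 1×micro: 0; S1 reads c2=1 → after 1×micro: 0; S2 reads c1=0 → after 1×micro: 1 ⇒ (c0=0, c1=0, c2=1)
macro 6: S0 reads c1=0 → after 1×micro: 0; S1 reads c2=1 → after 1×micro: 0; S2 reads c1=0 → after 1×micro: 1 ⇒ (c0=0, c1=0, c2=1)
macro 7: S0 reads c1=0 → after 1×micro: 0; S1 reads c2=1 → after 1×micro: 0; S2 reads c1=0 → after 1×micro: 1 ⇒ (c0=0, c1=0, c2=1)
macro 8: S0 reads c1=0 → after 1×micro: 0; S1 reads c2=1 → after 1×micro: 0; S2 reads c1=0 → after 1×micro: 1 ⇒ (c0=0, c1=0, c2=1)
macro 9: S0 reads c1=0 → after 1×micro: 0; S1 reads c2=1 → after 1×micro: 0; S2 reads c1=0 → after 1×micro: 1 ⇒ (c0=0, c1=0, c2=1)

S2 state at macro-step 7 = 1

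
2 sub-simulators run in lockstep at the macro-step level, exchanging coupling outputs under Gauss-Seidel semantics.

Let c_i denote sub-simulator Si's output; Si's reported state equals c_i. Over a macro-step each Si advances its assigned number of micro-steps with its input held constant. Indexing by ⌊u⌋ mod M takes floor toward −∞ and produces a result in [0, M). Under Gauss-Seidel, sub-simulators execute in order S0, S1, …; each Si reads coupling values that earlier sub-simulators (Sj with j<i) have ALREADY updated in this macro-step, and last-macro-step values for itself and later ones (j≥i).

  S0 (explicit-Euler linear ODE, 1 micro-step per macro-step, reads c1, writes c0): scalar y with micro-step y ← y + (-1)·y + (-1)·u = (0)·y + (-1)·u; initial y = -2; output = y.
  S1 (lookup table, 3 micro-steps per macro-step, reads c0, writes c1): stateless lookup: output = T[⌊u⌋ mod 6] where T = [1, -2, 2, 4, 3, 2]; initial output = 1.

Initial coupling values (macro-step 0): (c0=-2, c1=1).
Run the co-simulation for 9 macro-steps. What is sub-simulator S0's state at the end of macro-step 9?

S0 state at macro-step 9 = -3

macro 1: S0 reads c1=1 → after 1×micro: -1; S1 reads c0=-1 → after 3×micro: 2 ⇒ (c0=-1, c1=2)
macro 2: S0 reads c1=2 → after 1×micro: -2; S1 reads c0=-2 → after 3×micro: 3 ⇒ (c0=-2, c1=3)
macro 3: S0 reads c1=3 → after 1×micro: -3; S1 reads c0=-3 → after 3×micro: 4 ⇒ (c0=-3, c1=4)
macro 4: S0 reads c1=4 → after 1×micro: -4; S1 reads c0=-4 → after 3×micro: 2 ⇒ (c0=-4, c1=2)
macro 5: S0 reads c1=2 → after 1×micro: -2; S1 reads c0=-2 → after 3×micro: 3 ⇒ (c0=-2, c1=3)
macro 6: S0 reads c1=3 → after 1×micro: -3; S1 reads c0=-3 → after 3×micro: 4 ⇒ (c0=-3, c1=4)
macro 7: S0 reads c1=4 → after 1×micro: -4; S1 reads c0=-4 → after 3×micro: 2 ⇒ (c0=-4, c1=2)
macro 8: S0 reads c1=2 → after 1×micro: -2; S1 reads c0=-2 → after 3×micro: 3 ⇒ (c0=-2, c1=3)
macro 9: S0 reads c1=3 → after 1×micro: -3; S1 reads c0=-3 → after 3×micro: 4 ⇒ (c0=-3, c1=4)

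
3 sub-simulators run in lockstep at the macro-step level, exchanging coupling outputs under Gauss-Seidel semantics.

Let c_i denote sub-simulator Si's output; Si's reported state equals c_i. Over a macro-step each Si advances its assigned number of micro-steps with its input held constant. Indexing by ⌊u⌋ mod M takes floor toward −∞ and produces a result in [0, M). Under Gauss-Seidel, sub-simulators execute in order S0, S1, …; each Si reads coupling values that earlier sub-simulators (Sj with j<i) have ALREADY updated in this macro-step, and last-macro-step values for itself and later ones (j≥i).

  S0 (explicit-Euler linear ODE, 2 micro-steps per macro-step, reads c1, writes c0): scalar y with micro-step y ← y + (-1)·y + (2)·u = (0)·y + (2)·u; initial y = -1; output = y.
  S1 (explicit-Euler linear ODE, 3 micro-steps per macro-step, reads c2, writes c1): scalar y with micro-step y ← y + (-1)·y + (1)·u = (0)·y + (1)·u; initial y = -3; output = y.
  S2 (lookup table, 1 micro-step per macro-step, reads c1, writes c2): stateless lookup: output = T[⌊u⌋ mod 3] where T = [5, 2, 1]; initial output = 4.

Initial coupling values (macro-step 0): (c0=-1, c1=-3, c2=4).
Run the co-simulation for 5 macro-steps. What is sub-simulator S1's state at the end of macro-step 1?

S1 state at macro-step 1 = 4

macro 1: S0 reads c1=-3 → after 2×micro: -6; S1 reads c2=4 → after 3×micro: 4; S2 reads c1=4 → after 1×micro: 2 ⇒ (c0=-6, c1=4, c2=2)
macro 2: S0 reads c1=4 → after 2×micro: 8; S1 reads c2=2 → after 3×micro: 2; S2 reads c1=2 → after 1×micro: 1 ⇒ (c0=8, c1=2, c2=1)
macro 3: S0 reads c1=2 → after 2×micro: 4; S1 reads c2=1 → after 3×micro: 1; S2 reads c1=1 → after 1×micro: 2 ⇒ (c0=4, c1=1, c2=2)
macro 4: S0 reads c1=1 → after 2×micro: 2; S1 reads c2=2 → after 3×micro: 2; S2 reads c1=2 → after 1×micro: 1 ⇒ (c0=2, c1=2, c2=1)
macro 5: S0 reads c1=2 → after 2×micro: 4; S1 reads c2=1 → after 3×micro: 1; S2 reads c1=1 → after 1×micro: 2 ⇒ (c0=4, c1=1, c2=2)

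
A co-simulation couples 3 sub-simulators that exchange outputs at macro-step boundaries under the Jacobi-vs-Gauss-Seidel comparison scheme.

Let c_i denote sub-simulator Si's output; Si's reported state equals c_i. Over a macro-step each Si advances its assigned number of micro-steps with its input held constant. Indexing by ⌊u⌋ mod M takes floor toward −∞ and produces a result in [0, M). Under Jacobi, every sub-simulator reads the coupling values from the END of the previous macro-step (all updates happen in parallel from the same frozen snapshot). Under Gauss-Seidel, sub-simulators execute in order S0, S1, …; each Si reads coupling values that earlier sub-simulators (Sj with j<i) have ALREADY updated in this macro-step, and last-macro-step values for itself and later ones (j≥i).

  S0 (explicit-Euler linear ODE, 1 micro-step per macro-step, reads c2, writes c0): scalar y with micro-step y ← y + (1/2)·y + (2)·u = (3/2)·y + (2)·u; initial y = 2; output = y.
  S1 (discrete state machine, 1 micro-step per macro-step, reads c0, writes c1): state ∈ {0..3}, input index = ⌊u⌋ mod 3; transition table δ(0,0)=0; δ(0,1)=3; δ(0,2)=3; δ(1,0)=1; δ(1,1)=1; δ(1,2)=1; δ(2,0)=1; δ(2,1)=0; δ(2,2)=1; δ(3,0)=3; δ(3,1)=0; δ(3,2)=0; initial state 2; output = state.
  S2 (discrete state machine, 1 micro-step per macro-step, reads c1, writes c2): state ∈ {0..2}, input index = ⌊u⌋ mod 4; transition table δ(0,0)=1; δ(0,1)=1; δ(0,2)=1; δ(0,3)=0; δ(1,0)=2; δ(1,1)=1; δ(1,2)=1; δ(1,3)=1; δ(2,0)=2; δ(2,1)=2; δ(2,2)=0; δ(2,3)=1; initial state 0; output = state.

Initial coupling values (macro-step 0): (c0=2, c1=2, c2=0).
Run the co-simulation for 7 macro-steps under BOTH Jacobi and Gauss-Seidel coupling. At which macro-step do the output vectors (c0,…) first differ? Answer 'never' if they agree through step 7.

[Jacobi] macro 1: S0 reads c2=0 → after 1×micro: 3; S1 reads c0=2 → after 1×micro: 1; S2 reads c1=2 → after 1×micro: 1 ⇒ (c0=3, c1=1, c2=1)
[Jacobi] macro 2: S0 reads c2=1 → after 1×micro: 13/2; S1 reads c0=3 → after 1×micro: 1; S2 reads c1=1 → after 1×micro: 1 ⇒ (c0=13/2, c1=1, c2=1)
[Jacobi] macro 3: S0 reads c2=1 → after 1×micro: 47/4; S1 reads c0=13/2 → after 1×micro: 1; S2 reads c1=1 → after 1×micro: 1 ⇒ (c0=47/4, c1=1, c2=1)
[Jacobi] macro 4: S0 reads c2=1 → after 1×micro: 157/8; S1 reads c0=47/4 → after 1×micro: 1; S2 reads c1=1 → after 1×micro: 1 ⇒ (c0=157/8, c1=1, c2=1)
[Jacobi] macro 5: S0 reads c2=1 → after 1×micro: 503/16; S1 reads c0=157/8 → after 1×micro: 1; S2 reads c1=1 → after 1×micro: 1 ⇒ (c0=503/16, c1=1, c2=1)
[Jacobi] macro 6: S0 reads c2=1 → after 1×micro: 1573/32; S1 reads c0=503/16 → after 1×micro: 1; S2 reads c1=1 → after 1×micro: 1 ⇒ (c0=1573/32, c1=1, c2=1)
[Jacobi] macro 7: S0 reads c2=1 → after 1×micro: 4847/64; S1 reads c0=1573/32 → after 1×micro: 1; S2 reads c1=1 → after 1×micro: 1 ⇒ (c0=4847/64, c1=1, c2=1)
[Gauss-Seidel] macro 1: S0 reads c2=0 → after 1×micro: 3; S1 reads c0=3 → after 1×micro: 1; S2 reads c1=1 → after 1×micro: 1 ⇒ (c0=3, c1=1, c2=1)
[Gauss-Seidel] macro 2: S0 reads c2=1 → after 1×micro: 13/2; S1 reads c0=13/2 → after 1×micro: 1; S2 reads c1=1 → after 1×micro: 1 ⇒ (c0=13/2, c1=1, c2=1)
[Gauss-Seidel] macro 3: S0 reads c2=1 → after 1×micro: 47/4; S1 reads c0=47/4 → after 1×micro: 1; S2 reads c1=1 → after 1×micro: 1 ⇒ (c0=47/4, c1=1, c2=1)
[Gauss-Seidel] macro 4: S0 reads c2=1 → after 1×micro: 157/8; S1 reads c0=157/8 → after 1×micro: 1; S2 reads c1=1 → after 1×micro: 1 ⇒ (c0=157/8, c1=1, c2=1)
[Gauss-Seidel] macro 5: S0 reads c2=1 → after 1×micro: 503/16; S1 reads c0=503/16 → after 1×micro: 1; S2 reads c1=1 → after 1×micro: 1 ⇒ (c0=503/16, c1=1, c2=1)
[Gauss-Seidel] macro 6: S0 reads c2=1 → after 1×micro: 1573/32; S1 reads c0=1573/32 → after 1×micro: 1; S2 reads c1=1 → after 1×micro: 1 ⇒ (c0=1573/32, c1=1, c2=1)
[Gauss-Seidel] macro 7: S0 reads c2=1 → after 1×micro: 4847/64; S1 reads c0=4847/64 → after 1×micro: 1; S2 reads c1=1 → after 1×micro: 1 ⇒ (c0=4847/64, c1=1, c2=1)

first divergence at macro-step: never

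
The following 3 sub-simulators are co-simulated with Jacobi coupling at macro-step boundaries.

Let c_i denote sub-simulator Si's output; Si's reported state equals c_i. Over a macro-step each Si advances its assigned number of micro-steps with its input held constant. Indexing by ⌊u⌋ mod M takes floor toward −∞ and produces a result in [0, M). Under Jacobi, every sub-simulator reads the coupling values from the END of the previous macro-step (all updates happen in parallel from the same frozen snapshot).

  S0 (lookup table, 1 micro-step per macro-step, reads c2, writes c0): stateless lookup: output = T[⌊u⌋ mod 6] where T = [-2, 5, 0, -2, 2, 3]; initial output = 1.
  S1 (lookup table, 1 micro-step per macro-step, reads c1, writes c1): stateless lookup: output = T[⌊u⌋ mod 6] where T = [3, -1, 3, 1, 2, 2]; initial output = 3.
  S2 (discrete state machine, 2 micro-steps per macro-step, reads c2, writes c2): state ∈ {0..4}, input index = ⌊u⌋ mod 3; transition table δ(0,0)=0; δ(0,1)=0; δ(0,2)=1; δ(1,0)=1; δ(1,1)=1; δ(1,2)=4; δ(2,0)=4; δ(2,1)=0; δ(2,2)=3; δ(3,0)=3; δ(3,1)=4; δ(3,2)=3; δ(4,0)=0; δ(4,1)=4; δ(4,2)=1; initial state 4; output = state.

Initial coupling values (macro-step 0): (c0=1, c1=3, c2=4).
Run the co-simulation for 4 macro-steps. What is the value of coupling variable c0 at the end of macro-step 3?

macro 1: S0 reads c2=4 → after 1×micro: 2; S1 reads c1=3 → after 1×micro: 1; S2 reads c2=4 → after 2×micro: 4 ⇒ (c0=2, c1=1, c2=4)
macro 2: S0 reads c2=4 → after 1×micro: 2; S1 reads c1=1 → after 1×micro: -1; S2 reads c2=4 → after 2×micro: 4 ⇒ (c0=2, c1=-1, c2=4)
macro 3: S0 reads c2=4 → after 1×micro: 2; S1 reads c1=-1 → after 1×micro: 2; S2 reads c2=4 → after 2×micro: 4 ⇒ (c0=2, c1=2, c2=4)
macro 4: S0 reads c2=4 → after 1×micro: 2; S1 reads c1=2 → after 1×micro: 3; S2 reads c2=4 → after 2×micro: 4 ⇒ (c0=2, c1=3, c2=4)

c0 at macro-step 3 = 2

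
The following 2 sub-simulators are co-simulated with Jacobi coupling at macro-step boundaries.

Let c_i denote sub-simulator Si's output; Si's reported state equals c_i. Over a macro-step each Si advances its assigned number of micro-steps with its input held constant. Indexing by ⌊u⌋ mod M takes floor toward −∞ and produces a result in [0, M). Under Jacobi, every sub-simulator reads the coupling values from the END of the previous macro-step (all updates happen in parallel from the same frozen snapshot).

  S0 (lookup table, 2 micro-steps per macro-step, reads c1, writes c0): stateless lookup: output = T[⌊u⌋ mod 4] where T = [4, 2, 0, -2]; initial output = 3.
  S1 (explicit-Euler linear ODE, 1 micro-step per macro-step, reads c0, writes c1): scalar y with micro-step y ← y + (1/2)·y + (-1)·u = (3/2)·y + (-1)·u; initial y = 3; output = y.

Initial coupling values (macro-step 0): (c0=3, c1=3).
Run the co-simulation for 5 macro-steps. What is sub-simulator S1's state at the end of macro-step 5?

macro 1: S0 reads c1=3 → after 2×micro: -2; S1 reads c0=3 → after 1×micro: 3/2 ⇒ (c0=-2, c1=3/2)
macro 2: S0 reads c1=3/2 → after 2×micro: 2; S1 reads c0=-2 → after 1×micro: 17/4 ⇒ (c0=2, c1=17/4)
macro 3: S0 reads c1=17/4 → after 2×micro: 4; S1 reads c0=2 → after 1×micro: 35/8 ⇒ (c0=4, c1=35/8)
macro 4: S0 reads c1=35/8 → after 2×micro: 4; S1 reads c0=4 → after 1×micro: 41/16 ⇒ (c0=4, c1=41/16)
macro 5: S0 reads c1=41/16 → after 2×micro: 0; S1 reads c0=4 → after 1×micro: -5/32 ⇒ (c0=0, c1=-5/32)

S1 state at macro-step 5 = -5/32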